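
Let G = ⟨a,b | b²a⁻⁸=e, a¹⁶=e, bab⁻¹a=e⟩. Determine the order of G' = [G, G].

G' = [G, G] is generated by all commutators. The generator-pair commutators are: [a, b] = a².
The subgroup they normally generate is {e, a², a⁴, a⁶, a⁸, a¹⁰, a¹², a¹⁴}, of order 8.
Check: |G/G'| = 32/8 = 4 is the order of the abelianisation.

Answer: 8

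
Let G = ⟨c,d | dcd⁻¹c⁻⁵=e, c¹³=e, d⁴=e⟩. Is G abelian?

c·d = cd but d·c = c⁵d, so c·d ≠ d·c and G is not abelian.

Answer: No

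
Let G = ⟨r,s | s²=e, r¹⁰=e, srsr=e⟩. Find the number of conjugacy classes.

The conjugacy classes (representative and size) are:
  [e] (size 1), [r] (size 2), [r²] (size 2), [r³] (size 2), [r⁴] (size 2), [r⁵] (size 1), [r²s] (size 5), [r³s] (size 5).
Class equation: 1 + 2 + 2 + 2 + 2 + 1 + 5 + 5 = 20 = |G|. So G has 8 conjugacy classes.

Answer: 8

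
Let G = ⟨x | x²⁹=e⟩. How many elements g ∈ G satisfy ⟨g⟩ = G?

G is cyclic of order 29. An element generates G iff its order is 29, and a cyclic group of order 29 has exactly φ(29) = 28 such elements.

Answer: 28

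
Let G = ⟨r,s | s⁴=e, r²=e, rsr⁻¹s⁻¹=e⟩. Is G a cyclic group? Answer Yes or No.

|G| = 8, but the maximum element order in G is 4 < 8. No single element generates all of G, so G is not cyclic.

Answer: No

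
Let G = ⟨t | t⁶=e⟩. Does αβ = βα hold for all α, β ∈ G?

G has a single generator, so G is cyclic and hence abelian.

Answer: Yes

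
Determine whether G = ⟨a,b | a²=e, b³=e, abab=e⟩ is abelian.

a·b = ab but b·a = ab², so a·b ≠ b·a and G is not abelian.

Answer: No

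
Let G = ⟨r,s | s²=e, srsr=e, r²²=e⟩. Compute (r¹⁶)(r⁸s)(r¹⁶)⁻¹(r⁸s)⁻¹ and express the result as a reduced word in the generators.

[(r¹⁶), (r⁸s)] = (r¹⁶)·(r⁸s)·(r¹⁶)⁻¹·(r⁸s)⁻¹.
  (r¹⁶) · (r⁸s) = r²s
  (r²s) · (r⁶) = r¹⁸s
  (r¹⁸s) · (r⁸s) = r¹⁰

Answer: r¹⁰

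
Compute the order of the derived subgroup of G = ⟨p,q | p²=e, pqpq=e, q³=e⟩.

G' = [G, G] is generated by all commutators. The generator-pair commutators are: [p, q] = q.
The subgroup they normally generate is {e, q, q²}, of order 3.
Check: |G/G'| = 6/3 = 2 is the order of the abelianisation.

Answer: 3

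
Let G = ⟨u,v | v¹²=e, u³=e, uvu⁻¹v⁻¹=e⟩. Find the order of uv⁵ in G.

Compute successive powers until reaching e:
  (uv⁵)¹ = uv⁵, (uv⁵)² = u²v¹⁰, (uv⁵)³ = v³, (uv⁵)⁴ = uv⁸, (uv⁵)⁵ = u²v, (uv⁵)⁶ = v⁶, (uv⁵)⁷ = uv¹¹, (uv⁵)⁸ = u²v⁴, (uv⁵)⁹ = v⁹, (uv⁵)¹⁰ = uv², (uv⁵)¹¹ = u²v⁷, (uv⁵)¹² = e.
The smallest positive k with (uv⁵)ᵏ = e is 12.

Answer: 12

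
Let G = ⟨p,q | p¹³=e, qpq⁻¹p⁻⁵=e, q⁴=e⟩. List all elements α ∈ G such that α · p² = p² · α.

⟨p²⟩ ⊆ C_G(p²) since powers of p² commute with p²; so |C_G(p²)| ≥ |⟨p²⟩| = 13.
By orbit–stabilizer, |C_G(p²)| = |G| / |conj. class of p²| = 52 / 4 = 13.
The 13 elements commuting with p² are {e, p, p², p³, p⁴, p⁵, p⁶, p⁷, p⁸, p⁹, p¹⁰, p¹¹, p¹²}.

Answer: {e, p, p², p³, p⁴, p⁵, p⁶, p⁷, p⁸, p⁹, p¹⁰, p¹¹, p¹²}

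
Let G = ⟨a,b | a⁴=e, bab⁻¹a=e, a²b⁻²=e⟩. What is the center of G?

An element z ∈ Z(G) iff z commutes with every generator.
For example a² is central: (a²)·a = a³ = a·(a²); (a²)·b = b⁻¹ = b·(a²).
Whereas a ∉ Z(G) since a·b = ab ≠ ab⁻¹ = b·a.
Checking each of the 8 elements this way gives Z(G) = {e, a²}, of order 2.

Answer: {e, a²}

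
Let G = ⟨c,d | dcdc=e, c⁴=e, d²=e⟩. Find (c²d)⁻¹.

The order of (c²d) is 2 (smallest k with (c²d)ᵏ = e), so (c²d)⁻¹ = (c²d)¹ = c²d.
Check: (c²d) · (c²d) → (c²d) · c² = d;   d · d = e, giving e as required.

Answer: c²d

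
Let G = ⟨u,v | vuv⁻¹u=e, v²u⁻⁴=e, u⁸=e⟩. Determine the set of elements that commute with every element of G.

An element z ∈ Z(G) iff z commutes with every generator.
For example u⁴ is central: (u⁴)·u = u⁵ = u·(u⁴); (u⁴)·v = v⁻¹ = v·(u⁴).
Whereas u ∉ Z(G) since u·v = uv ≠ u³v⁻¹ = v·u.
Checking each of the 16 elements this way gives Z(G) = {e, u⁴}, of order 2.

Answer: {e, u⁴}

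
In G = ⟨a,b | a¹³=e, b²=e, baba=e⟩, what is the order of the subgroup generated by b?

|⟨b⟩| equals the order of b. Compute successive powers until reaching e:
  b¹ = b, b² = e.
The smallest positive k with bᵏ = e is 2, so |⟨b⟩| = 2.

Answer: 2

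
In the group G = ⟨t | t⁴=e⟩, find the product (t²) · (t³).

Compute (t²) · (t³) by multiplying left to right and reducing via the relations at each step:
  (t²) · t³ = t

Answer: t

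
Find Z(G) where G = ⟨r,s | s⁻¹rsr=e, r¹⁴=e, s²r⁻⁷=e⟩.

An element z ∈ Z(G) iff z commutes with every generator.
For example r⁷ is central: (r⁷)·r = r⁸ = r·(r⁷); (r⁷)·s = s⁻¹ = s·(r⁷).
Whereas r ∉ Z(G) since r·s = rs ≠ r⁶s⁻¹ = s·r.
Checking each of the 28 elements this way gives Z(G) = {e, r⁷}, of order 2.

Answer: {e, r⁷}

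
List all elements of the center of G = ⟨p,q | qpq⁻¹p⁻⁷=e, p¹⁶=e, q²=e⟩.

An element z ∈ Z(G) iff z commutes with every generator.
For example p⁸ is central: (p⁸)·p = p⁹ = p·(p⁸); (p⁸)·q = p⁸q = q·(p⁸).
Whereas p ∉ Z(G) since p·q = pq ≠ p⁷q = q·p.
Checking each of the 32 elements this way gives Z(G) = {e, p⁸}, of order 2.

Answer: {e, p⁸}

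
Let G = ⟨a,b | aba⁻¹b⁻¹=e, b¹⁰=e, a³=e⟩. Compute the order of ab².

Compute successive powers until reaching e:
  (ab²)¹ = ab², (ab²)² = a²b⁴, (ab²)³ = b⁶, (ab²)⁴ = ab⁸, (ab²)⁵ = a², (ab²)⁶ = b², (ab²)⁷ = ab⁴, (ab²)⁸ = a²b⁶, (ab²)⁹ = b⁸, (ab²)¹⁰ = a, (ab²)¹¹ = a²b², (ab²)¹² = b⁴, (ab²)¹³ = ab⁶, (ab²)¹⁴ = a²b⁸, (ab²)¹⁵ = e.
The smallest positive k with (ab²)ᵏ = e is 15.

Answer: 15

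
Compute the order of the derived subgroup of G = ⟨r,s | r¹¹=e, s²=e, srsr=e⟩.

G' = [G, G] is generated by all commutators. The generator-pair commutators are: [r, s] = r².
The subgroup they normally generate is {e, r, r², r³, r⁴, r⁵, r⁶, r⁷, r⁸, r⁹, r¹⁰}, of order 11.
Check: |G/G'| = 22/11 = 2 is the order of the abelianisation.

Answer: 11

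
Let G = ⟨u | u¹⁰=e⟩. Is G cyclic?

|G| = 10. The element u has order 10 (its powers give 10 distinct elements), so ⟨u⟩ = G and G is cyclic.

Answer: Yes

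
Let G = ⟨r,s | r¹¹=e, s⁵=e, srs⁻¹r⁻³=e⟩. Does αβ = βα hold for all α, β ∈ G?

r·s = rs but s·r = r³s, so r·s ≠ s·r and G is not abelian.

Answer: No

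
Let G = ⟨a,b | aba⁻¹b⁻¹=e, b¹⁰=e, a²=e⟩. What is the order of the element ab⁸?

Compute successive powers until reaching e:
  (ab⁸)¹ = ab⁸, (ab⁸)² = b⁶, (ab⁸)³ = ab⁴, (ab⁸)⁴ = b², (ab⁸)⁵ = a, (ab⁸)⁶ = b⁸, (ab⁸)⁷ = ab⁶, (ab⁸)⁸ = b⁴, (ab⁸)⁹ = ab², (ab⁸)¹⁰ = e.
The smallest positive k with (ab⁸)ᵏ = e is 10.

Answer: 10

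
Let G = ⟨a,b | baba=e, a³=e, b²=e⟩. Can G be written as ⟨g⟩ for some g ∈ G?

Every cyclic group is abelian. But a·b = ab while b·a = a²b, so a·b ≠ b·a and G is not abelian. Hence G is not cyclic.

Answer: No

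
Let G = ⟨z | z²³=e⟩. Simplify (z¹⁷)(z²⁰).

Compute (z¹⁷) · (z²⁰) by multiplying left to right and reducing via the relations at each step:
  (z¹⁷) · z²⁰ = z¹⁴

Answer: z¹⁴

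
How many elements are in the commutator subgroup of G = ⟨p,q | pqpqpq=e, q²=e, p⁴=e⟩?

G' = [G, G] is generated by all commutators. The generator-pair commutators are: [p, q] = p²qp.
The subgroup they normally generate is {e, p², pq, qp³, p²qp, p³q, p²qp³, qp, pqp², qp²q, p²qp²q, p³qp²}, of order 12.
Check: |G/G'| = 24/12 = 2 is the order of the abelianisation.

Answer: 12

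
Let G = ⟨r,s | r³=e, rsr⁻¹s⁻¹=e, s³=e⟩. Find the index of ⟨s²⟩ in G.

First find ord(s²) by computing successive powers:
  (s²)¹ = s², (s²)² = s, (s²)³ = e.
So |⟨s²⟩| = ord(s²) = 3. With |G| = 9, by Lagrange [G : ⟨s²⟩] = 9/3 = 3.

Answer: 3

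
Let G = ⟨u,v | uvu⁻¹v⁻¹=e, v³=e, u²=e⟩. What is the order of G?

Enumerate words in the generators, reducing via the relations: the distinct elements are
  {e, u, v, uv, v², uv²}.
No further products give new elements, so |G| = 6.

Answer: 6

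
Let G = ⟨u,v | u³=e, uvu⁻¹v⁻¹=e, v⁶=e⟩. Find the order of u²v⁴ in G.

Compute successive powers until reaching e:
  (u²v⁴)¹ = u²v⁴, (u²v⁴)² = uv², (u²v⁴)³ = e.
The smallest positive k with (u²v⁴)ᵏ = e is 3.

Answer: 3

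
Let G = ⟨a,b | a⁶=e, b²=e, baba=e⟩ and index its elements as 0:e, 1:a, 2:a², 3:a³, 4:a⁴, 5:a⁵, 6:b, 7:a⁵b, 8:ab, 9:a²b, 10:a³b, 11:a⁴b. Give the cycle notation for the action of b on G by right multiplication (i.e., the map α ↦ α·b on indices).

(0 6)(1 8)(2 9)(3 10)(4 11)(5 7)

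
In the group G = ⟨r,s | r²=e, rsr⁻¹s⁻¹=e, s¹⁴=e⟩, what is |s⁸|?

Compute successive powers until reaching e:
  (s⁸)¹ = s⁸, (s⁸)² = s², (s⁸)³ = s¹⁰, (s⁸)⁴ = s⁴, (s⁸)⁵ = s¹², (s⁸)⁶ = s⁶, (s⁸)⁷ = e.
The smallest positive k with (s⁸)ᵏ = e is 7.

Answer: 7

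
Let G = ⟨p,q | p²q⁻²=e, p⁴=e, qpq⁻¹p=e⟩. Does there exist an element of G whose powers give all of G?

Every cyclic group is abelian. But p·q = pq while q·p = pq⁻¹, so p·q ≠ q·p and G is not abelian. Hence G is not cyclic.

Answer: No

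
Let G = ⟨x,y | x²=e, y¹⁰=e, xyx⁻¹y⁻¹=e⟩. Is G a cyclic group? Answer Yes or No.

|G| = 20, but the maximum element order in G is 10 < 20. No single element generates all of G, so G is not cyclic.

Answer: No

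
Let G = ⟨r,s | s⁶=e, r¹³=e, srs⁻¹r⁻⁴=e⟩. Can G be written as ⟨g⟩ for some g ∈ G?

Every cyclic group is abelian. But r·s = rs while s·r = r⁴s, so r·s ≠ s·r and G is not abelian. Hence G is not cyclic.

Answer: No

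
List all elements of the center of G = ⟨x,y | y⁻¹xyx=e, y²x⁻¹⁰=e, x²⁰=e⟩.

An element z ∈ Z(G) iff z commutes with every generator.
For example x¹⁰ is central: (x¹⁰)·x = x¹¹ = x·(x¹⁰); (x¹⁰)·y = y⁻¹ = y·(x¹⁰).
Whereas x ∉ Z(G) since x·y = xy ≠ x⁹y⁻¹ = y·x.
Checking each of the 40 elements this way gives Z(G) = {e, x¹⁰}, of order 2.

Answer: {e, x¹⁰}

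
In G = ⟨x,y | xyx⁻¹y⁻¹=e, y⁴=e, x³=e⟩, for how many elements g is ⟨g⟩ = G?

G is cyclic of order 12. An element generates G iff its order is 12, and a cyclic group of order 12 has exactly φ(12) = 4 such elements.

Answer: 4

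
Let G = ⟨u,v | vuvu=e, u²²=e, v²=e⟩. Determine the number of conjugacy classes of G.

The conjugacy classes (representative and size) are:
  [e] (size 1), [u] (size 2), [u²] (size 2), [u¹⁹] (size 2), [u⁴] (size 2), [u⁵] (size 2), [u⁶] (size 2), [u⁷] (size 2), [u⁸] (size 2), [u¹³] (size 2), [u¹⁰] (size 2), [u¹¹] (size 1), [u⁶v] (size 11), [uv] (size 11).
Class equation: 1 + 2 + 2 + 2 + 2 + 2 + 2 + 2 + 2 + 2 + 2 + 1 + 11 + 11 = 44 = |G|. So G has 14 conjugacy classes.

Answer: 14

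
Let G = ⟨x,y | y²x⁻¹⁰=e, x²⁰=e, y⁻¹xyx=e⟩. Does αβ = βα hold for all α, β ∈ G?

x·y = xy but y·x = x⁹y⁻¹, so x·y ≠ y·x and G is not abelian.

Answer: No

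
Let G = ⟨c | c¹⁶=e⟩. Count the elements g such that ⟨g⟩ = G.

G is cyclic of order 16. An element generates G iff its order is 16, and a cyclic group of order 16 has exactly φ(16) = 8 such elements.

Answer: 8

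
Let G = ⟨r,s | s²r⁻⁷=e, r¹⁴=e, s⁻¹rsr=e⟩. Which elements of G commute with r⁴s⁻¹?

⟨r⁴s⁻¹⟩ ⊆ C_G(r⁴s⁻¹) since powers of r⁴s⁻¹ commute with r⁴s⁻¹; so |C_G(r⁴s⁻¹)| ≥ |⟨r⁴s⁻¹⟩| = 4.
By orbit–stabilizer, |C_G(r⁴s⁻¹)| = |G| / |conj. class of r⁴s⁻¹| = 28 / 7 = 4.
The 4 elements commuting with r⁴s⁻¹ are {e, r⁷, r⁴s, r⁴s⁻¹}.

Answer: {e, r⁷, r⁴s, r⁴s⁻¹}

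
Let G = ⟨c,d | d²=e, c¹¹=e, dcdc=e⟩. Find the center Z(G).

An element z ∈ Z(G) iff z commutes with every generator.
For example e is central: e·c = c = c·e; e·d = d = d·e.
Whereas c ∉ Z(G) since c·d = cd ≠ c¹⁰d = d·c.
Checking each of the 22 elements this way gives Z(G) = {e}, of order 1.

Answer: {e}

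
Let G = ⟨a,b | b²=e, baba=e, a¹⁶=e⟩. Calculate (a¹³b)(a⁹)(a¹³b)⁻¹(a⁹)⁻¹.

[(a¹³b), (a⁹)] = (a¹³b)·(a⁹)·(a¹³b)⁻¹·(a⁹)⁻¹.
  (a¹³b) · (a⁹) = a⁴b
  (a⁴b) · (a¹³b) = a⁷
  (a⁷) · (a⁷) = a¹⁴

Answer: a¹⁴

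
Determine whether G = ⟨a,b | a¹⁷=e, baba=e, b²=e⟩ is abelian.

a·b = ab but b·a = a¹⁶b, so a·b ≠ b·a and G is not abelian.

Answer: No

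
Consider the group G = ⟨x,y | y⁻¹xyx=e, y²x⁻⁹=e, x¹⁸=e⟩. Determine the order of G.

Enumerate words in the generators, reducing via the relations: the distinct elements are
  {e, x, y, xy, x², x³, x⁴, x⁵, x⁶, x⁷, x⁸, x⁹, x²y, x³y, x¹², x¹³, x¹¹, x¹⁰, x¹⁴, x¹⁵, x¹⁶, x¹⁷, x⁴y, x⁵y, x⁶y, x⁷y, x⁸y, y⁻¹, xy⁻¹, x²y⁻¹, x³y⁻¹, x⁴y⁻¹, x⁵y⁻¹, x⁶y⁻¹, x⁷y⁻¹, x⁸y⁻¹}.
No further products give new elements, so |G| = 36.

Answer: 36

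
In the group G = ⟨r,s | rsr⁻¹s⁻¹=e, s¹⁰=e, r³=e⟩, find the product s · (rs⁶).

Compute s · (rs⁶) by multiplying left to right and reducing via the relations at each step:
  s · r = rs
  (rs) · s⁶ = rs⁷

Answer: rs⁷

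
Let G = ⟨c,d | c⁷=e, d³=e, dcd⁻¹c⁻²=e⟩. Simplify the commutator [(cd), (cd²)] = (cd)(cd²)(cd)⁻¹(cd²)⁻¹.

[(cd), (cd²)] = (cd)·(cd²)·(cd)⁻¹·(cd²)⁻¹.
  (cd) · (cd²) = c³
  (c³) · (c³d²) = c⁶d²
  (c⁶d²) · (c⁵d) = c⁵

Answer: c⁵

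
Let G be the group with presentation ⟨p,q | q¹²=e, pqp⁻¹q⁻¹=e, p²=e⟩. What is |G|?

Enumerate words in the generators, reducing via the relations: the distinct elements are
  {e, p, q, pq, q², q³, q⁴, q⁵, q⁶, q⁷, q⁸, q⁹, pq², pq³, pq⁴, pq⁵, pq⁶, pq⁷, pq⁸, pq⁹, q¹¹, q¹⁰, pq¹¹, pq¹⁰}.
No further products give new elements, so |G| = 24.

Answer: 24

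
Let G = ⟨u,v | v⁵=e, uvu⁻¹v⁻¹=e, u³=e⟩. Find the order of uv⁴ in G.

Compute successive powers until reaching e:
  (uv⁴)¹ = uv⁴, (uv⁴)² = u²v³, (uv⁴)³ = v², (uv⁴)⁴ = uv, (uv⁴)⁵ = u², (uv⁴)⁶ = v⁴, (uv⁴)⁷ = uv³, (uv⁴)⁸ = u²v², (uv⁴)⁹ = v, (uv⁴)¹⁰ = u, (uv⁴)¹¹ = u²v⁴, (uv⁴)¹² = v³, (uv⁴)¹³ = uv², (uv⁴)¹⁴ = u²v, (uv⁴)¹⁵ = e.
The smallest positive k with (uv⁴)ᵏ = e is 15.

Answer: 15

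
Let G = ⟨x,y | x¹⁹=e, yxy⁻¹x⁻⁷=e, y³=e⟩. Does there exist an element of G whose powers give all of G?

Every cyclic group is abelian. But x·y = xy while y·x = x⁷y, so x·y ≠ y·x and G is not abelian. Hence G is not cyclic.

Answer: No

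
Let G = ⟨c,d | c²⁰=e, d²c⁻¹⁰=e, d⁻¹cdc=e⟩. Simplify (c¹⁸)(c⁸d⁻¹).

Compute (c¹⁸) · (c⁸d⁻¹) by multiplying left to right and reducing via the relations at each step:
  (c¹⁸) · c⁸ = c⁶
  (c⁶) · d⁻¹ = c⁶d⁻¹

Answer: c⁶d⁻¹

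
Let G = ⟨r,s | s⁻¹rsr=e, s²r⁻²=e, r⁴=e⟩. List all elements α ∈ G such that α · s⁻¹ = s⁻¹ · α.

⟨s⁻¹⟩ ⊆ C_G(s⁻¹) since powers of s⁻¹ commute with s⁻¹; so |C_G(s⁻¹)| ≥ |⟨s⁻¹⟩| = 4.
By orbit–stabilizer, |C_G(s⁻¹)| = |G| / |conj. class of s⁻¹| = 8 / 2 = 4.
The 4 elements commuting with s⁻¹ are {e, r², s, s⁻¹}.

Answer: {e, r², s, s⁻¹}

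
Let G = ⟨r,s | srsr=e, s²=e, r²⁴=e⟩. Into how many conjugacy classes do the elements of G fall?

The conjugacy classes (representative and size) are:
  [e] (size 1), [r²³] (size 2), [r²] (size 2), [r³] (size 2), [r²⁰] (size 2), [r¹⁹] (size 2), [r⁶] (size 2), [r⁷] (size 2), [r⁸] (size 2), [r⁹] (size 2), [r¹⁴] (size 2), [r¹¹] (size 2), [r¹²] (size 1), [r⁴s] (size 12), [r⁵s] (size 12).
Class equation: 1 + 2 + 2 + 2 + 2 + 2 + 2 + 2 + 2 + 2 + 2 + 2 + 1 + 12 + 12 = 48 = |G|. So G has 15 conjugacy classes.

Answer: 15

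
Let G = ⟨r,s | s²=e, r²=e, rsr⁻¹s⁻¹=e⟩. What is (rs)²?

Compute successive powers of (rs), reducing at each step:
  (rs)²: (rs) · r = s;   s · s = e

Answer: e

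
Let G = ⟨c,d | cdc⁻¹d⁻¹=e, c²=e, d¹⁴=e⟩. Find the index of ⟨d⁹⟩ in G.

First find ord(d⁹) by computing successive powers:
  (d⁹)¹ = d⁹, (d⁹)² = d⁴, (d⁹)³ = d¹³, (d⁹)⁴ = d⁸, (d⁹)⁵ = d³, (d⁹)⁶ = d¹², (d⁹)⁷ = d⁷, (d⁹)⁸ = d², (d⁹)⁹ = d¹¹, (d⁹)¹⁰ = d⁶, (d⁹)¹¹ = d, (d⁹)¹² = d¹⁰, (d⁹)¹³ = d⁵, (d⁹)¹⁴ = e.
So |⟨d⁹⟩| = ord(d⁹) = 14. With |G| = 28, by Lagrange [G : ⟨d⁹⟩] = 28/14 = 2.

Answer: 2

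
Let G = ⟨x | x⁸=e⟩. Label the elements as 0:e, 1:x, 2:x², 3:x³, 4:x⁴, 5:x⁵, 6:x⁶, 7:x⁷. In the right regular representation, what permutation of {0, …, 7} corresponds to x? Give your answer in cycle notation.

(0 1 2 3 4 5 6 7)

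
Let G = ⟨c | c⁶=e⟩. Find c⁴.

Compute successive powers of c, reducing at each step:
  c²: c · c = c²
  c³: (c²) · c = c³
  c⁴: (c³) · c = c⁴

Answer: c⁴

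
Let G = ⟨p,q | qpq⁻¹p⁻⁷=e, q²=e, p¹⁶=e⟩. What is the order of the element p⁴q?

Compute successive powers until reaching e:
  (p⁴q)¹ = p⁴q, (p⁴q)² = e.
The smallest positive k with (p⁴q)ᵏ = e is 2.

Answer: 2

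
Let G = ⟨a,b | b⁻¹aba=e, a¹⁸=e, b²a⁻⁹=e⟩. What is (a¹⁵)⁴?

Compute successive powers of (a¹⁵), reducing at each step:
  (a¹⁵)²: (a¹⁵) · a¹⁵ = a¹²
  (a¹⁵)³: (a¹²) · a¹⁵ = a⁹
  (a¹⁵)⁴: (a⁹) · a¹⁵ = a⁶

Answer: a⁶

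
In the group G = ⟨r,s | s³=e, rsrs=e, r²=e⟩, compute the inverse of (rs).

The order of (rs) is 2 (smallest k with (rs)ᵏ = e), so (rs)⁻¹ = (rs)¹ = rs.
Check: (rs) · (rs) → (rs) · r = s²;   (s²) · s = e, giving e as required.

Answer: rs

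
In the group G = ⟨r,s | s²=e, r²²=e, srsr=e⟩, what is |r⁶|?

Compute successive powers until reaching e:
  (r⁶)¹ = r⁶, (r⁶)² = r¹², (r⁶)³ = r¹⁸, (r⁶)⁴ = r², (r⁶)⁵ = r⁸, (r⁶)⁶ = r¹⁴, (r⁶)⁷ = r²⁰, (r⁶)⁸ = r⁴, (r⁶)⁹ = r¹⁰, (r⁶)¹⁰ = r¹⁶, (r⁶)¹¹ = e.
The smallest positive k with (r⁶)ᵏ = e is 11.

Answer: 11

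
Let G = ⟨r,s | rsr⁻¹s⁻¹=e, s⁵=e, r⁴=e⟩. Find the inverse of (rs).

The order of (rs) is 20 (smallest k with (rs)ᵏ = e), so (rs)⁻¹ = (rs)¹⁹ = r³s⁴.
Check: (rs) · (r³s⁴) → (rs) · r³ = s;   s · s⁴ = e, giving e as required.

Answer: r³s⁴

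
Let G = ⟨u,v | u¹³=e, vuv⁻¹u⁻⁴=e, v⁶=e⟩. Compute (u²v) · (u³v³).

Compute (u²v) · (u³v³) by multiplying left to right and reducing via the relations at each step:
  (u²v) · u³ = uv
  (uv) · v³ = uv⁴

Answer: uv⁴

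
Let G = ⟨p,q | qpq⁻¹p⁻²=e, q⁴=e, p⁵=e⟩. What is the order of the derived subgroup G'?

G' = [G, G] is generated by all commutators. The generator-pair commutators are: [p, q] = p⁴.
The subgroup they normally generate is {e, p, p², p³, p⁴}, of order 5.
Check: |G/G'| = 20/5 = 4 is the order of the abelianisation.

Answer: 5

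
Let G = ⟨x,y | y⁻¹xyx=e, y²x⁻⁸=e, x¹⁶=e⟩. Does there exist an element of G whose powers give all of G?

Every cyclic group is abelian. But x·y = xy while y·x = x⁷y⁻¹, so x·y ≠ y·x and G is not abelian. Hence G is not cyclic.

Answer: No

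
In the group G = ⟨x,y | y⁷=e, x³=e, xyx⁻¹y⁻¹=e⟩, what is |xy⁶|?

Compute successive powers until reaching e:
  (xy⁶)¹ = xy⁶, (xy⁶)² = x²y⁵, (xy⁶)³ = y⁴, (xy⁶)⁴ = xy³, (xy⁶)⁵ = x²y², (xy⁶)⁶ = y, (xy⁶)⁷ = x, (xy⁶)⁸ = x²y⁶, (xy⁶)⁹ = y⁵, (xy⁶)¹⁰ = xy⁴, (xy⁶)¹¹ = x²y³, (xy⁶)¹² = y², (xy⁶)¹³ = xy, (xy⁶)¹⁴ = x², (xy⁶)¹⁵ = y⁶, (xy⁶)¹⁶ = xy⁵, (xy⁶)¹⁷ = x²y⁴, (xy⁶)¹⁸ = y³, (xy⁶)¹⁹ = xy², (xy⁶)²⁰ = x²y, (xy⁶)²¹ = e.
The smallest positive k with (xy⁶)ᵏ = e is 21.

Answer: 21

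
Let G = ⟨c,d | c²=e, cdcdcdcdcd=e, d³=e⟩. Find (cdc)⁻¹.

The order of (cdc) is 3 (smallest k with (cdc)ᵏ = e), so (cdc)⁻¹ = (cdc)² = cd²c.
Check: (cdc) · (cd²c) → (cdc) · c = cd;   (cd) · d² = c;   c · c = e, giving e as required.

Answer: cd²c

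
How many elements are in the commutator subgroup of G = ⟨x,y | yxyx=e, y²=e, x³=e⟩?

G' = [G, G] is generated by all commutators. The generator-pair commutators are: [x, y] = x².
The subgroup they normally generate is {e, x, x²}, of order 3.
Check: |G/G'| = 6/3 = 2 is the order of the abelianisation.

Answer: 3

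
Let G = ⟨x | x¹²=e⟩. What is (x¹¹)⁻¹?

The order of (x¹¹) is 12 (smallest k with (x¹¹)ᵏ = e), so (x¹¹)⁻¹ = (x¹¹)¹¹ = x.
Check: (x¹¹) · x → (x¹¹) · x = e, giving e as required.

Answer: x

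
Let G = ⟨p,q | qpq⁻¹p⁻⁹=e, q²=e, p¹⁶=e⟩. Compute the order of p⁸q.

Compute successive powers until reaching e:
  (p⁸q)¹ = p⁸q, (p⁸q)² = e.
The smallest positive k with (p⁸q)ᵏ = e is 2.

Answer: 2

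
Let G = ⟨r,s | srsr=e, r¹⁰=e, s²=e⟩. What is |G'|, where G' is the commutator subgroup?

G' = [G, G] is generated by all commutators. The generator-pair commutators are: [r, s] = r².
The subgroup they normally generate is {e, r², r⁴, r⁶, r⁸}, of order 5.
Check: |G/G'| = 20/5 = 4 is the order of the abelianisation.

Answer: 5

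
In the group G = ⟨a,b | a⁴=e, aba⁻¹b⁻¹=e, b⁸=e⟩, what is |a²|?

Compute successive powers until reaching e:
  (a²)¹ = a², (a²)² = e.
The smallest positive k with (a²)ᵏ = e is 2.

Answer: 2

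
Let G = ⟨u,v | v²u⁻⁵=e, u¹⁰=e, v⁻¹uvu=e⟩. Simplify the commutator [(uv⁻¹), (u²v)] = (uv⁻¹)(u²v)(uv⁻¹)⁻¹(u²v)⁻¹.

[(uv⁻¹), (u²v)] = (uv⁻¹)·(u²v)·(uv⁻¹)⁻¹·(u²v)⁻¹.
  (uv⁻¹) · (u²v) = u⁹
  (u⁹) · (uv) = v
  v · (u²v⁻¹) = u⁸

Answer: u⁸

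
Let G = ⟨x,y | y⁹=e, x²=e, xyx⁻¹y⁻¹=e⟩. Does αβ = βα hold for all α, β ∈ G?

Each pair of generators commutes: x·y = xy = y·x. Since the generators pairwise commute, every element of G commutes with every other, so G is abelian.

Answer: Yes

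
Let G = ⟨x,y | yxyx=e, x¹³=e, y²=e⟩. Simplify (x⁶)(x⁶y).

Compute (x⁶) · (x⁶y) by multiplying left to right and reducing via the relations at each step:
  (x⁶) · x⁶ = x¹²
  (x¹²) · y = x¹²y

Answer: x¹²y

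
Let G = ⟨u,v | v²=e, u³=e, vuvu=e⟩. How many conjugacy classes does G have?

The conjugacy classes (representative and size) are:
  [e] (size 1), [u] (size 2), [uv] (size 3).
Class equation: 1 + 2 + 3 = 6 = |G|. So G has 3 conjugacy classes.

Answer: 3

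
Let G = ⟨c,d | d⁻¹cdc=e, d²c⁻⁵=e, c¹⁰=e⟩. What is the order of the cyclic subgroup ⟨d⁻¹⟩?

|⟨d⁻¹⟩| equals the order of d⁻¹. Compute successive powers until reaching e:
  (d⁻¹)¹ = d⁻¹, (d⁻¹)² = c⁵, (d⁻¹)³ = d, (d⁻¹)⁴ = e.
The smallest positive k with (d⁻¹)ᵏ = e is 4, so |⟨d⁻¹⟩| = 4.

Answer: 4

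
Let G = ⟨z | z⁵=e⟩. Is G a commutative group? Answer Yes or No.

G has a single generator, so G is cyclic and hence abelian.

Answer: Yes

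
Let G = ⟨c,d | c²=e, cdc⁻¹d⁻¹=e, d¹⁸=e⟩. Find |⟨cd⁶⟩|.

|⟨cd⁶⟩| equals the order of cd⁶. Compute successive powers until reaching e:
  (cd⁶)¹ = cd⁶, (cd⁶)² = d¹², (cd⁶)³ = c, (cd⁶)⁴ = d⁶, (cd⁶)⁵ = cd¹², (cd⁶)⁶ = e.
The smallest positive k with (cd⁶)ᵏ = e is 6, so |⟨cd⁶⟩| = 6.

Answer: 6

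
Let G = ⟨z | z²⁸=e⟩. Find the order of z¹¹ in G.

Compute successive powers until reaching e:
  (z¹¹)¹ = z¹¹, (z¹¹)² = z²², (z¹¹)³ = z⁵, (z¹¹)⁴ = z¹⁶, (z¹¹)⁵ = z²⁷, (z¹¹)⁶ = z¹⁰, (z¹¹)⁷ = z²¹, (z¹¹)⁸ = z⁴, (z¹¹)⁹ = z¹⁵, (z¹¹)¹⁰ = z²⁶, (z¹¹)¹¹ = z⁹, (z¹¹)¹² = z²⁰, (z¹¹)¹³ = z³, (z¹¹)¹⁴ = z¹⁴, (z¹¹)¹⁵ = z²⁵, (z¹¹)¹⁶ = z⁸, (z¹¹)¹⁷ = z¹⁹, (z¹¹)¹⁸ = z², (z¹¹)¹⁹ = z¹³, (z¹¹)²⁰ = z²⁴, (z¹¹)²¹ = z⁷, (z¹¹)²² = z¹⁸, (z¹¹)²³ = z, (z¹¹)²⁴ = z¹², (z¹¹)²⁵ = z²³, (z¹¹)²⁶ = z⁶, (z¹¹)²⁷ = z¹⁷, (z¹¹)²⁸ = e.
The smallest positive k with (z¹¹)ᵏ = e is 28.

Answer: 28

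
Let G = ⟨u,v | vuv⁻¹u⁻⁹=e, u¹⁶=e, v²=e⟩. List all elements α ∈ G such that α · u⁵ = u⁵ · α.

⟨u⁵⟩ ⊆ C_G(u⁵) since powers of u⁵ commute with u⁵; so |C_G(u⁵)| ≥ |⟨u⁵⟩| = 16.
By orbit–stabilizer, |C_G(u⁵)| = |G| / |conj. class of u⁵| = 32 / 2 = 16.
The 16 elements commuting with u⁵ are {e, u, u², u³, u⁴, u⁵, u⁶, u⁷, u⁸, u⁹, u¹⁰, u¹¹, u¹², u¹³, u¹⁴, u¹⁵}.

Answer: {e, u, u², u³, u⁴, u⁵, u⁶, u⁷, u⁸, u⁹, u¹⁰, u¹¹, u¹², u¹³, u¹⁴, u¹⁵}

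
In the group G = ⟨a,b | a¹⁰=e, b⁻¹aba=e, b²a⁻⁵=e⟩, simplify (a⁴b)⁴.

Compute successive powers of (a⁴b), reducing at each step:
  (a⁴b)²: (a⁴b) · a⁴ = b;   b · b = a⁵
  (a⁴b)³: (a⁵) · a⁴ = a⁹;   (a⁹) · b = a⁴b⁻¹
  (a⁴b)⁴: (a⁴b⁻¹) · a⁴ = b⁻¹;   (b⁻¹) · b = e

Answer: e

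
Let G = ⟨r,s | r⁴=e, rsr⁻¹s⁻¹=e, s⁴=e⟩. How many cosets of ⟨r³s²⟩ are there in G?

First find ord(r³s²) by computing successive powers:
  (r³s²)¹ = r³s², (r³s²)² = r², (r³s²)³ = rs², (r³s²)⁴ = e.
So |⟨r³s²⟩| = ord(r³s²) = 4. With |G| = 16, by Lagrange [G : ⟨r³s²⟩] = 16/4 = 4.

Answer: 4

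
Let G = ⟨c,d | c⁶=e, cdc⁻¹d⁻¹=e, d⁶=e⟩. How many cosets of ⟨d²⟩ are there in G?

First find ord(d²) by computing successive powers:
  (d²)¹ = d², (d²)² = d⁴, (d²)³ = e.
So |⟨d²⟩| = ord(d²) = 3. With |G| = 36, by Lagrange [G : ⟨d²⟩] = 36/3 = 12.

Answer: 12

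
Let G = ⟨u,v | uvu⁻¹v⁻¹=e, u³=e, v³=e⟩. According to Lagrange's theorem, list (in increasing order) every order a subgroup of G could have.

|G| = 9 = 3². By Lagrange's theorem the order of any subgroup divides 9; the divisors of 9 are 1, 3, 9.

Answer: 1, 3, 9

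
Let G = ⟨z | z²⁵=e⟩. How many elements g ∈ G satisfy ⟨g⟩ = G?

G is cyclic of order 25. An element generates G iff its order is 25, and a cyclic group of order 25 has exactly φ(25) = 20 such elements.

Answer: 20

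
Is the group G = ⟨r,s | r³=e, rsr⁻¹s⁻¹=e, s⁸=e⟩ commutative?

Each pair of generators commutes: r·s = rs = s·r. Since the generators pairwise commute, every element of G commutes with every other, so G is abelian.

Answer: Yes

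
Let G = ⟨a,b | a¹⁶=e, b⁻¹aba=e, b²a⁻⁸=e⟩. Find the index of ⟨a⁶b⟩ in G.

First find ord(a⁶b) by computing successive powers:
  (a⁶b)¹ = a⁶b, (a⁶b)² = a⁸, (a⁶b)³ = a⁶b⁻¹, (a⁶b)⁴ = e.
So |⟨a⁶b⟩| = ord(a⁶b) = 4. With |G| = 32, by Lagrange [G : ⟨a⁶b⟩] = 32/4 = 8.

Answer: 8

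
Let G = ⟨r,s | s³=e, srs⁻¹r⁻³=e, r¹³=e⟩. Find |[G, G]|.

G' = [G, G] is generated by all commutators. The generator-pair commutators are: [r, s] = r¹¹.
The subgroup they normally generate is {e, r, r², r³, r⁴, r⁵, r⁶, r⁷, r⁸, r⁹, r¹⁰, r¹¹, r¹²}, of order 13.
Check: |G/G'| = 39/13 = 3 is the order of the abelianisation.

Answer: 13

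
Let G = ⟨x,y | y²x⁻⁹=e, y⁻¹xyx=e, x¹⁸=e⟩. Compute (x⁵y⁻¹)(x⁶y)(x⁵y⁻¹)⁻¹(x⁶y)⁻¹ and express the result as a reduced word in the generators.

[(x⁵y⁻¹), (x⁶y)] = (x⁵y⁻¹)·(x⁶y)·(x⁵y⁻¹)⁻¹·(x⁶y)⁻¹.
  (x⁵y⁻¹) · (x⁶y) = x¹⁷
  (x¹⁷) · (x⁵y) = x⁴y
  (x⁴y) · (x⁶y⁻¹) = x¹⁶

Answer: x¹⁶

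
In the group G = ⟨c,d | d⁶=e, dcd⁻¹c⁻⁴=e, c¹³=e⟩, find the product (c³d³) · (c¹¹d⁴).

Compute (c³d³) · (c¹¹d⁴) by multiplying left to right and reducing via the relations at each step:
  (c³d³) · c¹¹ = c⁵d³
  (c⁵d³) · d⁴ = c⁵d

Answer: c⁵d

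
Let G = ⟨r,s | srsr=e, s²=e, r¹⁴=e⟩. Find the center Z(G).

An element z ∈ Z(G) iff z commutes with every generator.
For example r⁷ is central: (r⁷)·r = r⁸ = r·(r⁷); (r⁷)·s = r⁷s = s·(r⁷).
Whereas r ∉ Z(G) since r·s = rs ≠ r¹³s = s·r.
Checking each of the 28 elements this way gives Z(G) = {e, r⁷}, of order 2.

Answer: {e, r⁷}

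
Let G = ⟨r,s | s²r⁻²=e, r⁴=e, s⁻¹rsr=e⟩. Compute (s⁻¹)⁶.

Compute successive powers of (s⁻¹), reducing at each step:
  (s⁻¹)²: (s⁻¹) · s⁻¹ = r²
  (s⁻¹)³: (r²) · s⁻¹ = s
  (s⁻¹)⁴: s · s⁻¹ = e
  (s⁻¹)⁵: e · s⁻¹ = s⁻¹
  (s⁻¹)⁶: (s⁻¹) · s⁻¹ = r²

Answer: r²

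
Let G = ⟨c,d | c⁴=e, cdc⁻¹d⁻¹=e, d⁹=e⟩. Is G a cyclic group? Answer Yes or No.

|G| = 36. The element cd has order 36 (its powers give 36 distinct elements), so ⟨cd⟩ = G and G is cyclic.

Answer: Yes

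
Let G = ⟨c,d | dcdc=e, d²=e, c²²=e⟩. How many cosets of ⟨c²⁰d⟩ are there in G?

First find ord(c²⁰d) by computing successive powers:
  (c²⁰d)¹ = c²⁰d, (c²⁰d)² = e.
So |⟨c²⁰d⟩| = ord(c²⁰d) = 2. With |G| = 44, by Lagrange [G : ⟨c²⁰d⟩] = 44/2 = 22.

Answer: 22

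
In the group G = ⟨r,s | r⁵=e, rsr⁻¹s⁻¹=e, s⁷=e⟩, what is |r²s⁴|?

Compute successive powers until reaching e:
  (r²s⁴)¹ = r²s⁴, (r²s⁴)² = r⁴s, (r²s⁴)³ = rs⁵, (r²s⁴)⁴ = r³s², (r²s⁴)⁵ = s⁶, (r²s⁴)⁶ = r²s³, (r²s⁴)⁷ = r⁴, (r²s⁴)⁸ = rs⁴, (r²s⁴)⁹ = r³s, (r²s⁴)¹⁰ = s⁵, (r²s⁴)¹¹ = r²s², (r²s⁴)¹² = r⁴s⁶, (r²s⁴)¹³ = rs³, (r²s⁴)¹⁴ = r³, (r²s⁴)¹⁵ = s⁴, (r²s⁴)¹⁶ = r²s, (r²s⁴)¹⁷ = r⁴s⁵, (r²s⁴)¹⁸ = rs², (r²s⁴)¹⁹ = r³s⁶, (r²s⁴)²⁰ = s³, (r²s⁴)²¹ = r², (r²s⁴)²² = r⁴s⁴, (r²s⁴)²³ = rs, (r²s⁴)²⁴ = r³s⁵, (r²s⁴)²⁵ = s², (r²s⁴)²⁶ = r²s⁶, (r²s⁴)²⁷ = r⁴s³, (r²s⁴)²⁸ = r, (r²s⁴)²⁹ = r³s⁴, (r²s⁴)³⁰ = s, (r²s⁴)³¹ = r²s⁵, (r²s⁴)³² = r⁴s², (r²s⁴)³³ = rs⁶, (r²s⁴)³⁴ = r³s³, (r²s⁴)³⁵ = e.
The smallest positive k with (r²s⁴)ᵏ = e is 35.

Answer: 35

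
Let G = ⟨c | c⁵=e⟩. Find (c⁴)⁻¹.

The order of (c⁴) is 5 (smallest k with (c⁴)ᵏ = e), so (c⁴)⁻¹ = (c⁴)⁴ = c.
Check: (c⁴) · c → (c⁴) · c = e, giving e as required.

Answer: c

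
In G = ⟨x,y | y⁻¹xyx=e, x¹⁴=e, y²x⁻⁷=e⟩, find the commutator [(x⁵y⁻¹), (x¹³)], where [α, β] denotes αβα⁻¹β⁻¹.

[(x⁵y⁻¹), (x¹³)] = (x⁵y⁻¹)·(x¹³)·(x⁵y⁻¹)⁻¹·(x¹³)⁻¹.
  (x⁵y⁻¹) · (x¹³) = x⁶y⁻¹
  (x⁶y⁻¹) · (x⁵y) = x
  x · x = x²

Answer: x²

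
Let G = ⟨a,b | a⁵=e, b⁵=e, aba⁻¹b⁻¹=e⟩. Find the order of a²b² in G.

Compute successive powers until reaching e:
  (a²b²)¹ = a²b², (a²b²)² = a⁴b⁴, (a²b²)³ = ab, (a²b²)⁴ = a³b³, (a²b²)⁵ = e.
The smallest positive k with (a²b²)ᵏ = e is 5.

Answer: 5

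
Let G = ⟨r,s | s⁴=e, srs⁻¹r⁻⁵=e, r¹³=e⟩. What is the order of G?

Enumerate words in the generators, reducing via the relations: the distinct elements are
  {e, r, s, rs, r², r³, r⁴, r⁵, r⁶, r⁷, r⁸, r⁹, s², s³, rs², rs³, r²s, r³s, r¹², r¹¹, r¹⁰, r⁴s, r⁵s, r⁶s, r⁷s, r⁸s, r⁹s, r²s², r²s³, r³s², r³s³, r¹²s, r¹¹s, r¹⁰s, r⁴s², r⁴s³, r⁵s², r⁵s³, r⁶s², r⁶s³, r⁷s², r⁷s³, r⁸s², r⁸s³, r⁹s², r⁹s³, r¹²s², r¹²s³, r¹¹s², r¹¹s³, r¹⁰s², r¹⁰s³}.
No further products give new elements, so |G| = 52.

Answer: 52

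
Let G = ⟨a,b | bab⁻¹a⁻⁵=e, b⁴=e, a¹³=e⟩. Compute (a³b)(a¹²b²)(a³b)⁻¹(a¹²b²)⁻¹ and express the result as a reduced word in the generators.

[(a³b), (a¹²b²)] = (a³b)·(a¹²b²)·(a³b)⁻¹·(a¹²b²)⁻¹.
  (a³b) · (a¹²b²) = a¹¹b³
  (a¹¹b³) · (a²b³) = ab²
  (ab²) · (a¹²b²) = a²

Answer: a²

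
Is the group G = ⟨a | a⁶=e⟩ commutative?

G has a single generator, so G is cyclic and hence abelian.

Answer: Yes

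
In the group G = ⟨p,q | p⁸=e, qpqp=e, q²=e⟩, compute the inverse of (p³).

The order of (p³) is 8 (smallest k with (p³)ᵏ = e), so (p³)⁻¹ = (p³)⁷ = p⁵.
Check: (p³) · (p⁵) → (p³) · p⁵ = e, giving e as required.

Answer: p⁵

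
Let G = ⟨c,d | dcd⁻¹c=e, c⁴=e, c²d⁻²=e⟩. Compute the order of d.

Compute successive powers until reaching e:
  d¹ = d, d² = c², d³ = d⁻¹, d⁴ = e.
The smallest positive k with dᵏ = e is 4.

Answer: 4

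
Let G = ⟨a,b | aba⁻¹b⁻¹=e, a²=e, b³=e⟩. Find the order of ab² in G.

Compute successive powers until reaching e:
  (ab²)¹ = ab², (ab²)² = b, (ab²)³ = a, (ab²)⁴ = b², (ab²)⁵ = ab, (ab²)⁶ = e.
The smallest positive k with (ab²)ᵏ = e is 6.

Answer: 6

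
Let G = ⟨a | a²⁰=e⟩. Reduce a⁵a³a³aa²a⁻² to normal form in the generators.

Multiply left to right, reducing at each step:
  (a⁵) · a³ = a⁸
  (a⁸) · a³ = a¹¹
  (a¹¹) · a = a¹²
  (a¹²) · a² = a¹⁴
  (a¹⁴) · a⁻² = a¹²

Answer: a¹²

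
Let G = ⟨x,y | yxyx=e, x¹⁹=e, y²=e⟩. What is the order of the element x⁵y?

Compute successive powers until reaching e:
  (x⁵y)¹ = x⁵y, (x⁵y)² = e.
The smallest positive k with (x⁵y)ᵏ = e is 2.

Answer: 2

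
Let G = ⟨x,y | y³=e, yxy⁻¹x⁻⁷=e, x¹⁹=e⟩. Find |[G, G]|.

G' = [G, G] is generated by all commutators. The generator-pair commutators are: [x, y] = x¹³.
The subgroup they normally generate is {e, x, x², x³, x⁴, x⁵, x⁶, x⁷, x⁸, x⁹, x¹⁰, x¹¹, x¹², x¹³, x¹⁴, x¹⁵, x¹⁶, x¹⁷, x¹⁸}, of order 19.
Check: |G/G'| = 57/19 = 3 is the order of the abelianisation.

Answer: 19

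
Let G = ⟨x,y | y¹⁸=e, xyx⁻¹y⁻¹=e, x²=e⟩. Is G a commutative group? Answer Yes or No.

Each pair of generators commutes: x·y = xy = y·x. Since the generators pairwise commute, every element of G commutes with every other, so G is abelian.

Answer: Yes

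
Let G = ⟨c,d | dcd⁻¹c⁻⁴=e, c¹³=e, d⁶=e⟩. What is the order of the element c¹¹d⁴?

Compute successive powers until reaching e:
  (c¹¹d⁴)¹ = c¹¹d⁴, (c¹¹d⁴)² = c⁶d², (c¹¹d⁴)³ = e.
The smallest positive k with (c¹¹d⁴)ᵏ = e is 3.

Answer: 3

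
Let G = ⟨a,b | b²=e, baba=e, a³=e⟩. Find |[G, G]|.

G' = [G, G] is generated by all commutators. The generator-pair commutators are: [a, b] = a².
The subgroup they normally generate is {e, a, a²}, of order 3.
Check: |G/G'| = 6/3 = 2 is the order of the abelianisation.

Answer: 3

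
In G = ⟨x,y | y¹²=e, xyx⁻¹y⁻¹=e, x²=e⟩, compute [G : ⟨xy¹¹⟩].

First find ord(xy¹¹) by computing successive powers:
  (xy¹¹)¹ = xy¹¹, (xy¹¹)² = y¹⁰, (xy¹¹)³ = xy⁹, (xy¹¹)⁴ = y⁸, (xy¹¹)⁵ = xy⁷, (xy¹¹)⁶ = y⁶, (xy¹¹)⁷ = xy⁵, (xy¹¹)⁸ = y⁴, (xy¹¹)⁹ = xy³, (xy¹¹)¹⁰ = y², (xy¹¹)¹¹ = xy, (xy¹¹)¹² = e.
So |⟨xy¹¹⟩| = ord(xy¹¹) = 12. With |G| = 24, by Lagrange [G : ⟨xy¹¹⟩] = 24/12 = 2.

Answer: 2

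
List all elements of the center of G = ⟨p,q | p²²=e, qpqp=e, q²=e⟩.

An element z ∈ Z(G) iff z commutes with every generator.
For example p¹¹ is central: (p¹¹)·p = p¹² = p·(p¹¹); (p¹¹)·q = p¹¹q = q·(p¹¹).
Whereas p ∉ Z(G) since p·q = pq ≠ p²¹q = q·p.
Checking each of the 44 elements this way gives Z(G) = {e, p¹¹}, of order 2.

Answer: {e, p¹¹}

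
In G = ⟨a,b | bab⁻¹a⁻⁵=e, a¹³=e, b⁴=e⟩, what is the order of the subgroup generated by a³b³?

|⟨a³b³⟩| equals the order of a³b³. Compute successive powers until reaching e:
  (a³b³)¹ = a³b³, (a³b³)² = ab², (a³b³)³ = a¹¹b, (a³b³)⁴ = e.
The smallest positive k with (a³b³)ᵏ = e is 4, so |⟨a³b³⟩| = 4.

Answer: 4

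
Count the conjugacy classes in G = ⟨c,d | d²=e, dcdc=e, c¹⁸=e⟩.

The conjugacy classes (representative and size) are:
  [e] (size 1), [c] (size 2), [c²] (size 2), [c³] (size 2), [c¹⁴] (size 2), [c⁵] (size 2), [c¹²] (size 2), [c⁷] (size 2), [c¹⁰] (size 2), [c⁹] (size 1), [c¹⁰d] (size 9), [cd] (size 9).
Class equation: 1 + 2 + 2 + 2 + 2 + 2 + 2 + 2 + 2 + 1 + 9 + 9 = 36 = |G|. So G has 12 conjugacy classes.

Answer: 12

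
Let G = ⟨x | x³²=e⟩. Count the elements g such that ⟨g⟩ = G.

G is cyclic of order 32. An element generates G iff its order is 32, and a cyclic group of order 32 has exactly φ(32) = 16 such elements.

Answer: 16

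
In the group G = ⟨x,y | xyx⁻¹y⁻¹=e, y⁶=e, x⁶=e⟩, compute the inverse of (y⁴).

The order of (y⁴) is 3 (smallest k with (y⁴)ᵏ = e), so (y⁴)⁻¹ = (y⁴)² = y².
Check: (y⁴) · (y²) → (y⁴) · y² = e, giving e as required.

Answer: y²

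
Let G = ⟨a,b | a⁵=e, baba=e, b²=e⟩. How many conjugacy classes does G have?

The conjugacy classes (representative and size) are:
  [e] (size 1), [a] (size 2), [a²] (size 2), [b] (size 5).
Class equation: 1 + 2 + 2 + 5 = 10 = |G|. So G has 4 conjugacy classes.

Answer: 4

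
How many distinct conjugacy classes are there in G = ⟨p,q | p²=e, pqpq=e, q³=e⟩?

The conjugacy classes (representative and size) are:
  [e] (size 1), [pq²] (size 3), [q²] (size 2).
Class equation: 1 + 3 + 2 = 6 = |G|. So G has 3 conjugacy classes.

Answer: 3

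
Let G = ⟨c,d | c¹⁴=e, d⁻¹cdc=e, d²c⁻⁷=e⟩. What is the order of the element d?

Compute successive powers until reaching e:
  d¹ = d, d² = c⁷, d³ = d⁻¹, d⁴ = e.
The smallest positive k with dᵏ = e is 4.

Answer: 4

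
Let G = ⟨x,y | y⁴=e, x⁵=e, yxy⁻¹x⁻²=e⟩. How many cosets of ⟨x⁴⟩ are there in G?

First find ord(x⁴) by computing successive powers:
  (x⁴)¹ = x⁴, (x⁴)² = x³, (x⁴)³ = x², (x⁴)⁴ = x, (x⁴)⁵ = e.
So |⟨x⁴⟩| = ord(x⁴) = 5. With |G| = 20, by Lagrange [G : ⟨x⁴⟩] = 20/5 = 4.

Answer: 4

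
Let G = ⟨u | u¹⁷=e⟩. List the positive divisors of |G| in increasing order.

|G| = 17 = 17. By Lagrange's theorem the order of any subgroup divides 17; the divisors of 17 are 1, 17.

Answer: 1, 17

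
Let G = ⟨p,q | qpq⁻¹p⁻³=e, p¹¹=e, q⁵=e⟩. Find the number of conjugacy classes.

The conjugacy classes (representative and size) are:
  [e] (size 1), [p³] (size 5), [p⁶] (size 5), [p⁷q] (size 11), [p⁹q²] (size 11), [p⁷q³] (size 11), [p⁷q⁴] (size 11).
Class equation: 1 + 5 + 5 + 11 + 11 + 11 + 11 = 55 = |G|. So G has 7 conjugacy classes.

Answer: 7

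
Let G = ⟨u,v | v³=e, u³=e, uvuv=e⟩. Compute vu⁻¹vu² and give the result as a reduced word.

Multiply left to right, reducing at each step:
  v · u⁻¹ = vu²
  (vu²) · v = uv²u
  (uv²u) · u² = uv²

Answer: uv²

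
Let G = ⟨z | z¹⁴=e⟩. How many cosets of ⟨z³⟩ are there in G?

First find ord(z³) by computing successive powers:
  (z³)¹ = z³, (z³)² = z⁶, (z³)³ = z⁹, (z³)⁴ = z¹², (z³)⁵ = z, (z³)⁶ = z⁴, (z³)⁷ = z⁷, (z³)⁸ = z¹⁰, (z³)⁹ = z¹³, (z³)¹⁰ = z², (z³)¹¹ = z⁵, (z³)¹² = z⁸, (z³)¹³ = z¹¹, (z³)¹⁴ = e.
So |⟨z³⟩| = ord(z³) = 14. With |G| = 14, by Lagrange [G : ⟨z³⟩] = 14/14 = 1.

Answer: 1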